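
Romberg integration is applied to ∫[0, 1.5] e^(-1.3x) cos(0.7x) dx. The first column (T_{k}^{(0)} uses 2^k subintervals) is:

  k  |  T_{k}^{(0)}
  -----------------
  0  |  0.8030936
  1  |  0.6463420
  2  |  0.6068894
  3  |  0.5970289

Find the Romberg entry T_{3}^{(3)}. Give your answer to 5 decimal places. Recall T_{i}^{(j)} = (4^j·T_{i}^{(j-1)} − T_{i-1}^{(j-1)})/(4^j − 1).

0.59374

Richardson extrapolation on the trapezoidal column (denominator 4−1=3):
T_{1}^{(1)} = 0.6463420 + (0.6463420 − 0.8030936)/3 = 0.5940915
T_{2}^{(1)} = (4·0.6068894 − 0.6463420) / 3 = 0.5937385
T_{3}^{(1)} = (4·0.5970289 − 0.6068894) / 3 = 0.5937421
T_{2}^{(2)} = (16·0.5937385 − 0.5940915) / 15 = 0.5937150
T_{3}^{(2)} = (16·0.5937421 − 0.5937385) / 15 = 0.5937423
T_{3}^{(3)} = 0.5937423 + (0.5937423 − 0.5937150)/63 = 0.5937427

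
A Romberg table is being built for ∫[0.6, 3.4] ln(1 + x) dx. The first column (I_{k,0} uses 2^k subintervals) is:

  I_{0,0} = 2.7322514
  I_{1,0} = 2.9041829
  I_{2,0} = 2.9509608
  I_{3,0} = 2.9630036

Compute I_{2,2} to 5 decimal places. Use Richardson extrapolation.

2.96689

I_{1,1} = 2.9041829 + (2.9041829 − 2.7322514)/3 = 2.9614934
I_{2,1} = 2.9509608 + (2.9509608 − 2.9041829)/3 = 2.9665534
I_{2,2} = (16·2.9665534 − 2.9614934) / 15 = 2.9668907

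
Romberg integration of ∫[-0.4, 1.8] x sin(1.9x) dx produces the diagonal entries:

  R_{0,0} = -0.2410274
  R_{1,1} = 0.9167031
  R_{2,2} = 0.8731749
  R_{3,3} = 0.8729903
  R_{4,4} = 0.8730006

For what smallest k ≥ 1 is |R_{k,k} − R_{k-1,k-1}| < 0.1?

|R_{1,1} − R_{0,0}| = 1.1577305 ≥ 0.1
|R_{2,2} − R_{1,1}| = 0.0435282 < 0.1

k = 2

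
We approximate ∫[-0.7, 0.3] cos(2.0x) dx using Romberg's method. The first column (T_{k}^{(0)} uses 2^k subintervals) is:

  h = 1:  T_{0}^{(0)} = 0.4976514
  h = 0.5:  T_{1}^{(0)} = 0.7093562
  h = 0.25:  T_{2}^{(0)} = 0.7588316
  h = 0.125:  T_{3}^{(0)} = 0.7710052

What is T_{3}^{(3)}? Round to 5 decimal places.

Richardson extrapolation on the trapezoidal column (denominator 4−1=3):
T_{1}^{(1)} = 0.7093562 + (0.7093562 − 0.4976514)/3 = 0.7799245
T_{2}^{(1)} = (4·0.7588316 − 0.7093562) / 3 = 0.7753234
T_{3}^{(1)} = 0.7710052 + (0.7710052 − 0.7588316)/3 = 0.7750631
T_{2}^{(2)} = (16·0.7753234 − 0.7799245) / 15 = 0.7750167
T_{3}^{(2)} = 0.7750631 + (0.7750631 − 0.7753234)/15 = 0.7750457
T_{3}^{(3)} = 0.7750457 + (0.7750457 − 0.7750167)/63 = 0.7750462

0.77505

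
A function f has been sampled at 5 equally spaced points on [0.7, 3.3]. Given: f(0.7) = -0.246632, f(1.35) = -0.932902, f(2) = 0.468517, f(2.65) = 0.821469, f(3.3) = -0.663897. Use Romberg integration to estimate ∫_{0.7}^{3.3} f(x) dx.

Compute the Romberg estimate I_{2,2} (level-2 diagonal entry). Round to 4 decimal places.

I_{0,0} (trapezoid, 1 panel, h=2.6000): -1.183688
I_{1,0} (trapezoid, 2 panels, h=1.3000): 0.017228
I_{2,0} (trapezoid, 4 panels, h=0.6500): -0.063817
I_{1,1} = 0.017228 + (0.017228 − (-1.183688))/3 = 0.417533
I_{2,1} = -0.063817 + (-0.063817 − 0.017228)/3 = -0.090832
I_{2,2} = -0.090832 + (-0.090832 − 0.417533)/15 = -0.124723

-0.1247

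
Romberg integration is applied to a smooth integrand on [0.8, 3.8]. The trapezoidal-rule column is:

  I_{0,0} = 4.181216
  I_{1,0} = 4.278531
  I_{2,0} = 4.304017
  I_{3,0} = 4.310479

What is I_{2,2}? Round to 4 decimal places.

4.3126

Richardson extrapolation on the trapezoidal column (denominator 4−1=3):
I_{1,1} = 4.278531 + (4.278531 − 4.181216)/3 = 4.310969
I_{2,1} = 4.304017 + (4.304017 − 4.278531)/3 = 4.312512
I_{2,2} = (16·4.312512 − 4.310969) / 15 = 4.312615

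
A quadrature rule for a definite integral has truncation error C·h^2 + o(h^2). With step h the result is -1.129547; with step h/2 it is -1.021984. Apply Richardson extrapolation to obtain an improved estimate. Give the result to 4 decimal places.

The leading error scales as h^2; refining by a factor of 2 reduces it by 2^2 = 4.
Extrapolated value = (4·A(h/2) − A(h)) / (4 − 1)
= (4·(-1.021984) − (-1.129547)) / 3
= -2.958389 / 3 = -0.986130

-0.9861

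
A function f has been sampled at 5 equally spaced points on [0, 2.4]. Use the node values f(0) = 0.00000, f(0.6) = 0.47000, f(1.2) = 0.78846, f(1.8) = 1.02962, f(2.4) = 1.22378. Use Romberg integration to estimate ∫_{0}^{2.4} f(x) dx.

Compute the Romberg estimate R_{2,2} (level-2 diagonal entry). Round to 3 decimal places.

1.760

R_{0,0} (trapezoid, 1 panel, h=2.4000): 1.46854
R_{1,0} (trapezoid, 2 panels, h=1.2000): 1.68042
R_{2,0} (trapezoid, 4 panels, h=0.6000): 1.73998
R_{1,1} = 1.68042 + (1.68042 − 1.46854)/3 = 1.75105
R_{2,1} = 1.73998 + (1.73998 − 1.68042)/3 = 1.75983
R_{2,2} = 1.75983 + (1.75983 − 1.75105)/15 = 1.76042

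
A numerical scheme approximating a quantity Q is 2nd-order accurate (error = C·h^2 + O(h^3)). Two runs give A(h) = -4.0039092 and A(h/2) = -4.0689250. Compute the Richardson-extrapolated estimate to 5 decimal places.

-4.09060

Extrapolated value = (4·A(h/2) − A(h)) / (4 − 1)
= (4·(-4.0689250) − (-4.0039092)) / 3
= -12.2717908 / 3 = -4.0905969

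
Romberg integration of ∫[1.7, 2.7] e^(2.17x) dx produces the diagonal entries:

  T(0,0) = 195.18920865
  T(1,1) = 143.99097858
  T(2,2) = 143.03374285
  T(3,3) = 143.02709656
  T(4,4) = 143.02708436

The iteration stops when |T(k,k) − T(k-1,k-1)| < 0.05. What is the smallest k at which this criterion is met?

k = 3

|T(1,1) − T(0,0)| = 51.19823007 ≥ 0.05
|T(2,2) − T(1,1)| = 0.95723573 ≥ 0.05
|T(3,3) − T(2,2)| = 0.00664629 < 0.05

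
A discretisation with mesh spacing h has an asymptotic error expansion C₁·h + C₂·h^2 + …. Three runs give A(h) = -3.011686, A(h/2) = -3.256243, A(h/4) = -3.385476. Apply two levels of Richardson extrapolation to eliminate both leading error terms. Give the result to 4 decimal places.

First eliminate the h term (factor 2^1 = 2):
  B₁ = (2·(-3.256243) − (-3.011686))/1 = -3.500800
  B₂ = (2·(-3.385476) − (-3.256243))/1 = -3.514709
Then eliminate the h^2 term (factor 2^2 = 4):
  (4·(-3.514709) − (-3.500800))/3 = -3.519345

-3.5193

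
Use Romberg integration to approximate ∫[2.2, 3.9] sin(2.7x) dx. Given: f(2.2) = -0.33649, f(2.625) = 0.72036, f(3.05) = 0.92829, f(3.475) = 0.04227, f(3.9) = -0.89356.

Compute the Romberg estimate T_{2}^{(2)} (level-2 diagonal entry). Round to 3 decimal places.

0.509

T_{0}^{(0)} (trapezoid, 1 panel, h=1.7000): -1.04554
T_{1}^{(0)} (trapezoid, 2 panels, h=0.8500): 0.26628
T_{2}^{(0)} (trapezoid, 4 panels, h=0.4250): 0.45726
T_{1}^{(1)} = 0.26628 + (0.26628 − (-1.04554))/3 = 0.70355
T_{2}^{(1)} = 0.45726 + (0.45726 − 0.26628)/3 = 0.52092
T_{2}^{(2)} = 0.52092 + (0.52092 − 0.70355)/15 = 0.50874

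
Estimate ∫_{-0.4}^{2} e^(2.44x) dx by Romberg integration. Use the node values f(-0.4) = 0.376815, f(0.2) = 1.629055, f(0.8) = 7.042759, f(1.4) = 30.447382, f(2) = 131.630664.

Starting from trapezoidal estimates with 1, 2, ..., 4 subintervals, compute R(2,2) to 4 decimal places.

54.2670

R(0,0) (trapezoid, 1 panel, h=2.4000): 158.408975
R(1,0) (trapezoid, 2 panels, h=1.2000): 87.655798
R(2,0) (trapezoid, 4 panels, h=0.6000): 63.073761
R(1,1) = 87.655798 + (87.655798 − 158.408975)/3 = 64.071406
R(2,1) = 63.073761 + (63.073761 − 87.655798)/3 = 54.879749
R(2,2) = 54.879749 + (54.879749 − 64.071406)/15 = 54.266972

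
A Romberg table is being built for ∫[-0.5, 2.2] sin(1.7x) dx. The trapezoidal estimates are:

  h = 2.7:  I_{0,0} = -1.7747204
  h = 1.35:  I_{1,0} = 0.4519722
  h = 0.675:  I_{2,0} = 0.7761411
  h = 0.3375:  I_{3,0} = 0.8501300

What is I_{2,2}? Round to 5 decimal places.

0.86353

I_{1,1} = (4·0.4519722 − (-1.7747204)) / 3 = 1.1942031
I_{2,1} = 0.7761411 + (0.7761411 − 0.4519722)/3 = 0.8841974
I_{2,2} = (16·0.8841974 − 1.1942031) / 15 = 0.8635304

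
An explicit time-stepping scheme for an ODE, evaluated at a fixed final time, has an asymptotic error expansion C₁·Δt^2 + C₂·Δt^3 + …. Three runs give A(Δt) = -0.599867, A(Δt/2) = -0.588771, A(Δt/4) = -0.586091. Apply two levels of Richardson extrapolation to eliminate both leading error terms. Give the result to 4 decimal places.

First eliminate the Δt^2 term (factor 2^2 = 4):
  B₁ = (4·(-0.588771) − (-0.599867))/3 = -0.585072
  B₂ = (4·(-0.586091) − (-0.588771))/3 = -0.585198
Then eliminate the Δt^3 term (factor 2^3 = 8):
  (8·(-0.585198) − (-0.585072))/7 = -0.585216

-0.5852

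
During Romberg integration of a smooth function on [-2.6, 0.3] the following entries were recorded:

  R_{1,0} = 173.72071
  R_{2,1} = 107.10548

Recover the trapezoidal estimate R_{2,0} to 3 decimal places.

123.759

From R_{2,1} = (4·R_{2,0} − R_{1,0})/3, solve for R_{2,0}:
4·R_{2,0} = 3·107.10548 + 173.72071 = 495.03715
R_{2,0} = 123.75929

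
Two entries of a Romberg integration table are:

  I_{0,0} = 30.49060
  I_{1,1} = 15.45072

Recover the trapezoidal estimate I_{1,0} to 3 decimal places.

19.211

From I_{1,1} = (4·I_{1,0} − I_{0,0})/3, solve for I_{1,0}:
4·I_{1,0} = 3·15.45072 + 30.49060 = 76.84276
I_{1,0} = 19.21069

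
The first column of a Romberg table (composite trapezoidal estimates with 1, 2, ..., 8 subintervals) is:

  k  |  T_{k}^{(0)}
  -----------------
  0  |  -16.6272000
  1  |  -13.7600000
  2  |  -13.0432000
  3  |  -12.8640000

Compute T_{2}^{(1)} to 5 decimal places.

-12.80427

Richardson extrapolation on the trapezoidal column (denominator 4−1=3):
T_{2}^{(1)} = -13.0432000 + (-13.0432000 − (-13.7600000))/3 = -12.8042667
(Column j=1 coincides with Simpson's rule on the same nodes.)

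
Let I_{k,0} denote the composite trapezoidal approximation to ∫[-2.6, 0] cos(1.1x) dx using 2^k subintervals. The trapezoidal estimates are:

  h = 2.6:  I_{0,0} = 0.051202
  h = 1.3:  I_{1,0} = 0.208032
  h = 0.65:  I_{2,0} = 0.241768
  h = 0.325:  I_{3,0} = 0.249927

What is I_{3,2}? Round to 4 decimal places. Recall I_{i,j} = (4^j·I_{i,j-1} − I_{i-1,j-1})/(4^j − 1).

Richardson extrapolation on the trapezoidal column (denominator 4−1=3):
I_{2,1} = 0.241768 + (0.241768 − 0.208032)/3 = 0.253013
I_{3,1} = 0.249927 + (0.249927 − 0.241768)/3 = 0.252647
I_{3,2} = (16·0.252647 − 0.253013) / 15 = 0.252623

0.2526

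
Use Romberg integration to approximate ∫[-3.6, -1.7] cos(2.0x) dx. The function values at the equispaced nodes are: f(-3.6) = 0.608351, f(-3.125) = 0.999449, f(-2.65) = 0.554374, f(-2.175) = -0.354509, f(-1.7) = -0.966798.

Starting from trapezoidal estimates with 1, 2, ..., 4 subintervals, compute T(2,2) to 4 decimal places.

T(0,0) (trapezoid, 1 panel, h=1.9000): -0.340525
T(1,0) (trapezoid, 2 panels, h=0.9500): 0.356393
T(2,0) (trapezoid, 4 panels, h=0.4750): 0.484543
T(1,1) = 0.356393 + (0.356393 − (-0.340525))/3 = 0.588699
T(2,1) = 0.484543 + (0.484543 − 0.356393)/3 = 0.527260
T(2,2) = 0.527260 + (0.527260 − 0.588699)/15 = 0.523164

0.5232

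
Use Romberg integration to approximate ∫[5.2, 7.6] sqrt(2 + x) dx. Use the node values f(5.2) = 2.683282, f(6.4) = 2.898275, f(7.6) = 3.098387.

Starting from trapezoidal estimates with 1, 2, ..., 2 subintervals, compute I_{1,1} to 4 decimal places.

6.9499

I_{0,0} (trapezoid, 1 panel, h=2.4000): 6.938003
I_{1,0} (trapezoid, 2 panels, h=1.2000): 6.946931
I_{1,1} = 6.946931 + (6.946931 − 6.938003)/3 = 6.949907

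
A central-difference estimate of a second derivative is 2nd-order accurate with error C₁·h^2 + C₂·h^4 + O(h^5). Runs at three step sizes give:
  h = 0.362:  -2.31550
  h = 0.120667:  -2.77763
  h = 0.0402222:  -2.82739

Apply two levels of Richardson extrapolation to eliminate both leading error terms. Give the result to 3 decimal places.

-2.834

First eliminate the h^2 term (factor 3^2 = 9):
  B₁ = (9·(-2.77763) − (-2.31550))/8 = -2.83540
  B₂ = (9·(-2.82739) − (-2.77763))/8 = -2.83361
Then eliminate the h^4 term (factor 3^4 = 81):
  (81·(-2.83361) − (-2.83540))/80 = -2.83359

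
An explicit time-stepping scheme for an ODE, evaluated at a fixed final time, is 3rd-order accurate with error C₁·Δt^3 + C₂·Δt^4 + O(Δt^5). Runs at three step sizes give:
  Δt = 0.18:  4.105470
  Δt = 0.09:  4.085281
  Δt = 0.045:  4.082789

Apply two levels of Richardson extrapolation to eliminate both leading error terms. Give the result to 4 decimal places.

First eliminate the Δt^3 term (factor 2^3 = 8):
  B₁ = (8·4.085281 − 4.105470)/7 = 4.082397
  B₂ = (8·4.082789 − 4.085281)/7 = 4.082433
Then eliminate the Δt^4 term (factor 2^4 = 16):
  (16·4.082433 − 4.082397)/15 = 4.082435

4.0824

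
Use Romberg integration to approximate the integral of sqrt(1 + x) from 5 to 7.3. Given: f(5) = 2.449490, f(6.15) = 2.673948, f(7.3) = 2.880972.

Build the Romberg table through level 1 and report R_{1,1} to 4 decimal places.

6.1434

R_{0,0} (trapezoid, 1 panel, h=2.3000): 6.130031
R_{1,0} (trapezoid, 2 panels, h=1.1500): 6.140056
R_{1,1} = 6.140056 + (6.140056 − 6.130031)/3 = 6.143398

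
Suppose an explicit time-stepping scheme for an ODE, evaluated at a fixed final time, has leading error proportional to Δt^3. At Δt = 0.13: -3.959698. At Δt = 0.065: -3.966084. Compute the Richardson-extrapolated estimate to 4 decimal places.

Extrapolated value = (8·A(Δt/2) − A(Δt)) / (8 − 1)
= (8·(-3.966084) − (-3.959698)) / 7
= -27.768974 / 7 = -3.966996

-3.9670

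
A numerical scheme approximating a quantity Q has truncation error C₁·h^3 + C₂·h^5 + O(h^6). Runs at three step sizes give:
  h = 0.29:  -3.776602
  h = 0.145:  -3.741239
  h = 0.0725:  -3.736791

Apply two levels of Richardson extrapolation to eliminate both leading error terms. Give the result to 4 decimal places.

First eliminate the h^3 term (factor 2^3 = 8):
  B₁ = (8·(-3.741239) − (-3.776602))/7 = -3.736187
  B₂ = (8·(-3.736791) − (-3.741239))/7 = -3.736156
Then eliminate the h^5 term (factor 2^5 = 32):
  (32·(-3.736156) − (-3.736187))/31 = -3.736155

-3.7362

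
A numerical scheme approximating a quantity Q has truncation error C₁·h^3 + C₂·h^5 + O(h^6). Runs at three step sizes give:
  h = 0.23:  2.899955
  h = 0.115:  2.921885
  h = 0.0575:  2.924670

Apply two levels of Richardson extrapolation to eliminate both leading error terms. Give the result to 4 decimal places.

2.9251

First eliminate the h^3 term (factor 2^3 = 8):
  B₁ = (8·2.921885 − 2.899955)/7 = 2.925018
  B₂ = (8·2.924670 − 2.921885)/7 = 2.925068
Then eliminate the h^5 term (factor 2^5 = 32):
  (32·2.925068 − 2.925018)/31 = 2.925070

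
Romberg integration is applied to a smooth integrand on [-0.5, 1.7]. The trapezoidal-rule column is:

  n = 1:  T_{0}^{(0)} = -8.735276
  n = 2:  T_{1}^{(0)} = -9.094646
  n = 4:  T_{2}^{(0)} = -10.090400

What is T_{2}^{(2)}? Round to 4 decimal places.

-10.5028

T_{1}^{(1)} = (4·(-9.094646) − (-8.735276)) / 3 = -9.214436
T_{2}^{(1)} = -10.090400 + (-10.090400 − (-9.094646))/3 = -10.422318
T_{2}^{(2)} = -10.422318 + (-10.422318 − (-9.214436))/15 = -10.502843
(Column j=1 coincides with Simpson's rule on the same nodes.)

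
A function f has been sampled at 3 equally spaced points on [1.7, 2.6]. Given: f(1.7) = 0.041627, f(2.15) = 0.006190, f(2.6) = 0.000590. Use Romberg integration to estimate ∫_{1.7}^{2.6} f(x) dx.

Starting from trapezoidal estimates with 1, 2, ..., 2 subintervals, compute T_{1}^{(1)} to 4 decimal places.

0.0100

T_{0}^{(0)} (trapezoid, 1 panel, h=0.9000): 0.018998
T_{1}^{(0)} (trapezoid, 2 panels, h=0.4500): 0.012284
T_{1}^{(1)} = 0.012284 + (0.012284 − 0.018998)/3 = 0.010046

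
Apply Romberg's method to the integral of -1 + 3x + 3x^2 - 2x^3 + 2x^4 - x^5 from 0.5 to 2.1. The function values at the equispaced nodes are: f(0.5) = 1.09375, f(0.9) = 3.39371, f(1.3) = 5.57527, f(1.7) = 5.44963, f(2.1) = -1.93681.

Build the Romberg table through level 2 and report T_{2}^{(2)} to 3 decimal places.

T_{0}^{(0)} (trapezoid, 1 panel, h=1.6000): -0.67445
T_{1}^{(0)} (trapezoid, 2 panels, h=0.8000): 4.12299
T_{2}^{(0)} (trapezoid, 4 panels, h=0.4000): 5.59883
T_{1}^{(1)} = 4.12299 + (4.12299 − (-0.67445))/3 = 5.72214
T_{2}^{(1)} = 5.59883 + (5.59883 − 4.12299)/3 = 6.09078
T_{2}^{(2)} = 6.09078 + (6.09078 − 5.72214)/15 = 6.11536

6.115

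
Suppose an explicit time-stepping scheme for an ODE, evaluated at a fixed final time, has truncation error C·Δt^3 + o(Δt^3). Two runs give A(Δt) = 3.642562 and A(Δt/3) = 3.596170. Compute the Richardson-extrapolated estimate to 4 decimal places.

The leading error scales as Δt^3; refining by a factor of 3 reduces it by 3^3 = 27.
Extrapolated value = (27·A(Δt/3) − A(Δt)) / (27 − 1)
= (27·3.596170 − 3.642562) / 26
= 93.454028 / 26 = 3.594386

3.5944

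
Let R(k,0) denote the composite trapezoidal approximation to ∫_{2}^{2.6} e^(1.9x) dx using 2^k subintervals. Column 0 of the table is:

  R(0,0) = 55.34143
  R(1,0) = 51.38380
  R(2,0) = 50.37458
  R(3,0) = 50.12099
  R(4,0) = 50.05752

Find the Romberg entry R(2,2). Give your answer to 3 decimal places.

50.036

Richardson extrapolation on the trapezoidal column (denominator 4−1=3):
R(1,1) = 51.38380 + (51.38380 − 55.34143)/3 = 50.06459
R(2,1) = (4·50.37458 − 51.38380) / 3 = 50.03817
R(2,2) = (16·50.03817 − 50.06459) / 15 = 50.03641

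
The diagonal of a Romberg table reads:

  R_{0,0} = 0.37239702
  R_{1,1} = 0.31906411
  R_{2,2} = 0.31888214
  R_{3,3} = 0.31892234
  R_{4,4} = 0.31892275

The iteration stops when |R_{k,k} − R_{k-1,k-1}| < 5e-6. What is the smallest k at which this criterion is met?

k = 4

|R_{1,1} − R_{0,0}| = 0.05333291 ≥ 5e-6
|R_{2,2} − R_{1,1}| = 0.00018197 ≥ 5e-6
|R_{3,3} − R_{2,2}| = 0.00004020 ≥ 5e-6
|R_{4,4} − R_{3,3}| = 0.00000041 < 5e-6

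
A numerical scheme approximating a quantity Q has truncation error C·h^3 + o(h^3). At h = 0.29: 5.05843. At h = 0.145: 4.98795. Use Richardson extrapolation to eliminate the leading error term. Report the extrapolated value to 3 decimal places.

4.978

Extrapolated value = (8·A(h/2) − A(h)) / (8 − 1)
= (8·4.98795 − 5.05843) / 7
= 34.84517 / 7 = 4.97788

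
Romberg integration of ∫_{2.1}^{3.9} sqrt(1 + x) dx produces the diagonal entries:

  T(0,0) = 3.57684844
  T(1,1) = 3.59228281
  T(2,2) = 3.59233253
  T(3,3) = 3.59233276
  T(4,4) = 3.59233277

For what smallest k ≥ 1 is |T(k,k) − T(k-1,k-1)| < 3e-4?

|T(1,1) − T(0,0)| = 0.01543437 ≥ 3e-4
|T(2,2) − T(1,1)| = 0.00004972 < 3e-4

k = 2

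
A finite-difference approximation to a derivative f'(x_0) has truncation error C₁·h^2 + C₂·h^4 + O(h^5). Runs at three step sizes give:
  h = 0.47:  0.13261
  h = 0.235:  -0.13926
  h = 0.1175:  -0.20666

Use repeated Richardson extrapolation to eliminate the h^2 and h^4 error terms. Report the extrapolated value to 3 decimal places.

First eliminate the h^2 term (factor 2^2 = 4):
  B₁ = (4·(-0.13926) − 0.13261)/3 = -0.22988
  B₂ = (4·(-0.20666) − (-0.13926))/3 = -0.22913
Then eliminate the h^4 term (factor 2^4 = 16):
  (16·(-0.22913) − (-0.22988))/15 = -0.22908

-0.229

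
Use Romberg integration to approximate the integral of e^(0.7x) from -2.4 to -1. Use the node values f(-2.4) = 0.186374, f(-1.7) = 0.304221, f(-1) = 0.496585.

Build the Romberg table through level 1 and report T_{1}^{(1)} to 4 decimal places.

T_{0}^{(0)} (trapezoid, 1 panel, h=1.4000): 0.478071
T_{1}^{(0)} (trapezoid, 2 panels, h=0.7000): 0.451990
T_{1}^{(1)} = 0.451990 + (0.451990 − 0.478071)/3 = 0.443296

0.4433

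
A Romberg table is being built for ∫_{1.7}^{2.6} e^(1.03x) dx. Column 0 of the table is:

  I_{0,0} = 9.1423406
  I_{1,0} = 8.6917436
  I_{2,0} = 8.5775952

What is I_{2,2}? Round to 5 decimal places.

8.53941

Richardson extrapolation on the trapezoidal column (denominator 4−1=3):
I_{1,1} = (4·8.6917436 − 9.1423406) / 3 = 8.5415446
I_{2,1} = 8.5775952 + (8.5775952 − 8.6917436)/3 = 8.5395457
I_{2,2} = (16·8.5395457 − 8.5415446) / 15 = 8.5394124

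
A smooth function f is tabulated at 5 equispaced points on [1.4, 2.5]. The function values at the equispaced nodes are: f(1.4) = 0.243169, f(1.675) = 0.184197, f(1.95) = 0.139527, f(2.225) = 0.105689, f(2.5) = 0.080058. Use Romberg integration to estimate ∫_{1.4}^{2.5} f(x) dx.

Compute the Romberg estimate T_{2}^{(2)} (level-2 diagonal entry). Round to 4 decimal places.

0.1615

T_{0}^{(0)} (trapezoid, 1 panel, h=1.1000): 0.177775
T_{1}^{(0)} (trapezoid, 2 panels, h=0.5500): 0.165627
T_{2}^{(0)} (trapezoid, 4 panels, h=0.2750): 0.162532
T_{1}^{(1)} = 0.165627 + (0.165627 − 0.177775)/3 = 0.161578
T_{2}^{(1)} = 0.162532 + (0.162532 − 0.165627)/3 = 0.161500
T_{2}^{(2)} = 0.161500 + (0.161500 − 0.161578)/15 = 0.161495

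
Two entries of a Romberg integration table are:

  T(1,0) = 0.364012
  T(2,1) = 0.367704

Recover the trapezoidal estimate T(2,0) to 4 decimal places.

0.3668

From T(2,1) = (4·T(2,0) − T(1,0))/3, solve for T(2,0):
4·T(2,0) = 3·0.367704 + 0.364012 = 1.467124
T(2,0) = 0.366781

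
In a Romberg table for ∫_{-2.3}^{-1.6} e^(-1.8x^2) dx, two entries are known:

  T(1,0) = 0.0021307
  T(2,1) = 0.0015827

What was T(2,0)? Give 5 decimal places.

0.00172

From T(2,1) = (4·T(2,0) − T(1,0))/3, solve for T(2,0):
4·T(2,0) = 3·0.0015827 + 0.0021307 = 0.0068788
T(2,0) = 0.0017197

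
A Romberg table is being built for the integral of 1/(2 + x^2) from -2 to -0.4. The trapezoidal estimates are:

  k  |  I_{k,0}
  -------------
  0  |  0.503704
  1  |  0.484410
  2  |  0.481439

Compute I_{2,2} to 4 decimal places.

Richardson extrapolation on the trapezoidal column (denominator 4−1=3):
I_{1,1} = (4·0.484410 − 0.503704) / 3 = 0.477979
I_{2,1} = 0.481439 + (0.481439 − 0.484410)/3 = 0.480449
I_{2,2} = 0.480449 + (0.480449 − 0.477979)/15 = 0.480614
(Column j=1 coincides with Simpson's rule on the same nodes.)

0.4806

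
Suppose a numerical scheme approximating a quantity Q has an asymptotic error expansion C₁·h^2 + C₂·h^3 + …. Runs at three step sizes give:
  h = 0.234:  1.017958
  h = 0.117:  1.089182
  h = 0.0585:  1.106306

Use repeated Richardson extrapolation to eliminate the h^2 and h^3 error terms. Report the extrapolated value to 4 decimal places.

First eliminate the h^2 term (factor 2^2 = 4):
  B₁ = (4·1.089182 − 1.017958)/3 = 1.112923
  B₂ = (4·1.106306 − 1.089182)/3 = 1.112014
Then eliminate the h^3 term (factor 2^3 = 8):
  (8·1.112014 − 1.112923)/7 = 1.111884

1.1119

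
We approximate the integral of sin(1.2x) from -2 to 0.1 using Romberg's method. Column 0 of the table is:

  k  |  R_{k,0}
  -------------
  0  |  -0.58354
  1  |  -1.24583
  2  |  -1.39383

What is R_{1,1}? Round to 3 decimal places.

-1.467

R_{1,1} = (4·(-1.24583) − (-0.58354)) / 3 = -1.46659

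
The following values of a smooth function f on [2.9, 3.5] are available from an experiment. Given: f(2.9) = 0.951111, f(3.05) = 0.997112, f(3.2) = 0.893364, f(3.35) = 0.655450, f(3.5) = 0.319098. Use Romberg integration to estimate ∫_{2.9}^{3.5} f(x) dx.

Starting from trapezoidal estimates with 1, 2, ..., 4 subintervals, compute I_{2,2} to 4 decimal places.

0.4833

I_{0,0} (trapezoid, 1 panel, h=0.6000): 0.381063
I_{1,0} (trapezoid, 2 panels, h=0.3000): 0.458541
I_{2,0} (trapezoid, 4 panels, h=0.1500): 0.477155
I_{1,1} = 0.458541 + (0.458541 − 0.381063)/3 = 0.484367
I_{2,1} = 0.477155 + (0.477155 − 0.458541)/3 = 0.483360
I_{2,2} = 0.483360 + (0.483360 − 0.484367)/15 = 0.483293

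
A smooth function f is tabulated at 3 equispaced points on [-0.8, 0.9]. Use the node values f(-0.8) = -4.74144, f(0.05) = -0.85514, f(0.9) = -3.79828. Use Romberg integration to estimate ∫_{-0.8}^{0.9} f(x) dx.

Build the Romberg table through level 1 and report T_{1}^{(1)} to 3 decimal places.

T_{0}^{(0)} (trapezoid, 1 panel, h=1.7000): -7.25876
T_{1}^{(0)} (trapezoid, 2 panels, h=0.8500): -4.35625
T_{1}^{(1)} = -4.35625 + (-4.35625 − (-7.25876))/3 = -3.38875

-3.389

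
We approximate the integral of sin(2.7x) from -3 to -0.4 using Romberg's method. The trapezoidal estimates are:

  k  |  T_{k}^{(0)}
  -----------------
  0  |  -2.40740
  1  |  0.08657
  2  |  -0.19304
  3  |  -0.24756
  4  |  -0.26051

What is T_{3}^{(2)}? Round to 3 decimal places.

T_{2}^{(1)} = (4·(-0.19304) − 0.08657) / 3 = -0.28624
T_{3}^{(1)} = -0.24756 + (-0.24756 − (-0.19304))/3 = -0.26573
T_{3}^{(2)} = (16·(-0.26573) − (-0.28624)) / 15 = -0.26436

-0.264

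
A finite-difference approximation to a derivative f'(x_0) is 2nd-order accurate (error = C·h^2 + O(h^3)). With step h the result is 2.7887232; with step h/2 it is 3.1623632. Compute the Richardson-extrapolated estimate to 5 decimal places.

Extrapolated value = (4·A(h/2) − A(h)) / (4 − 1)
= (4·3.1623632 − 2.7887232) / 3
= 9.8607296 / 3 = 3.2869099

3.28691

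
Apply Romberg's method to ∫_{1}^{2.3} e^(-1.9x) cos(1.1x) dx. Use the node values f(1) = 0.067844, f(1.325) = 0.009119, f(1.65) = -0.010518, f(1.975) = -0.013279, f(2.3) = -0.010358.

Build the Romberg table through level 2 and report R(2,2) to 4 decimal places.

0.0021

R(0,0) (trapezoid, 1 panel, h=1.3000): 0.037366
R(1,0) (trapezoid, 2 panels, h=0.6500): 0.011846
R(2,0) (trapezoid, 4 panels, h=0.3250): 0.004571
R(1,1) = 0.011846 + (0.011846 − 0.037366)/3 = 0.003339
R(2,1) = 0.004571 + (0.004571 − 0.011846)/3 = 0.002146
R(2,2) = 0.002146 + (0.002146 − 0.003339)/15 = 0.002066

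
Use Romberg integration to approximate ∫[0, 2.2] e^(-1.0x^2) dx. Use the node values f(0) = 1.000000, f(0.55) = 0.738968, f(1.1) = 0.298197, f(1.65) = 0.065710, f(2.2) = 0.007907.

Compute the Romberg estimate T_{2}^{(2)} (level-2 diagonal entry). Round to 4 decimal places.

0.8894

T_{0}^{(0)} (trapezoid, 1 panel, h=2.2000): 1.108698
T_{1}^{(0)} (trapezoid, 2 panels, h=1.1000): 0.882366
T_{2}^{(0)} (trapezoid, 4 panels, h=0.5500): 0.883756
T_{1}^{(1)} = 0.882366 + (0.882366 − 1.108698)/3 = 0.806922
T_{2}^{(1)} = 0.883756 + (0.883756 − 0.882366)/3 = 0.884219
T_{2}^{(2)} = 0.884219 + (0.884219 − 0.806922)/15 = 0.889372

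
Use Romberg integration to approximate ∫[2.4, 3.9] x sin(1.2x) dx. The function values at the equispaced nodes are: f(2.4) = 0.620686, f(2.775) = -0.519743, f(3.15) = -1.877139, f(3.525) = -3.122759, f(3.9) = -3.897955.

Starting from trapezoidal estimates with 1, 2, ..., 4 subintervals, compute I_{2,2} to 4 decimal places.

-2.7004

I_{0,0} (trapezoid, 1 panel, h=1.5000): -2.457952
I_{1,0} (trapezoid, 2 panels, h=0.7500): -2.636830
I_{2,0} (trapezoid, 4 panels, h=0.3750): -2.684353
I_{1,1} = -2.636830 + (-2.636830 − (-2.457952))/3 = -2.696456
I_{2,1} = -2.684353 + (-2.684353 − (-2.636830))/3 = -2.700194
I_{2,2} = -2.700194 + (-2.700194 − (-2.696456))/15 = -2.700443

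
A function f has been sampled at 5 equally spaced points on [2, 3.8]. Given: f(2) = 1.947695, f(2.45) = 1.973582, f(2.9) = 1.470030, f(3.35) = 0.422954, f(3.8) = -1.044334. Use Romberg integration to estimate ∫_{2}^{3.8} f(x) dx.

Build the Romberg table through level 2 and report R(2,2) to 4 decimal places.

2.0131

R(0,0) (trapezoid, 1 panel, h=1.8000): 0.813025
R(1,0) (trapezoid, 2 panels, h=0.9000): 1.729539
R(2,0) (trapezoid, 4 panels, h=0.4500): 1.943211
R(1,1) = 1.729539 + (1.729539 − 0.813025)/3 = 2.035044
R(2,1) = 1.943211 + (1.943211 − 1.729539)/3 = 2.014435
R(2,2) = 2.014435 + (2.014435 − 2.035044)/15 = 2.013061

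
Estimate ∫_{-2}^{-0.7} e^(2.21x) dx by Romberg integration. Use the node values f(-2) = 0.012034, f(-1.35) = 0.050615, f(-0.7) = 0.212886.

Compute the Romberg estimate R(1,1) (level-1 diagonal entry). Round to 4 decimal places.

0.0926

R(0,0) (trapezoid, 1 panel, h=1.3000): 0.146198
R(1,0) (trapezoid, 2 panels, h=0.6500): 0.105999
R(1,1) = 0.105999 + (0.105999 − 0.146198)/3 = 0.092599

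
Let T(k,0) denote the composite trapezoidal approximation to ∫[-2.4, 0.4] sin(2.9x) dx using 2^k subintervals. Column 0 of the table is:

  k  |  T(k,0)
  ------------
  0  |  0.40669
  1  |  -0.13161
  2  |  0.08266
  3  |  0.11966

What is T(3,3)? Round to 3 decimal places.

0.130

Richardson extrapolation on the trapezoidal column (denominator 4−1=3):
T(1,1) = (4·(-0.13161) − 0.40669) / 3 = -0.31104
T(2,1) = (4·0.08266 − (-0.13161)) / 3 = 0.15408
T(3,1) = 0.11966 + (0.11966 − 0.08266)/3 = 0.13199
T(2,2) = 0.15408 + (0.15408 − (-0.31104))/15 = 0.18509
T(3,2) = (16·0.13199 − 0.15408) / 15 = 0.13052
T(3,3) = (64·0.13052 − 0.18509) / 63 = 0.12965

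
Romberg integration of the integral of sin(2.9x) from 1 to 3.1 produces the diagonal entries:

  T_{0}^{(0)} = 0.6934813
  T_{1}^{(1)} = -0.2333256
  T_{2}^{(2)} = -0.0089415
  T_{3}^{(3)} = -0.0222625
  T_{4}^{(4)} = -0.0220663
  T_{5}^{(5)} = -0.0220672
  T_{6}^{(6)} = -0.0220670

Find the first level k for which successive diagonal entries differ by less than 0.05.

k = 3

|T_{1}^{(1)} − T_{0}^{(0)}| = 0.9268069 ≥ 0.05
|T_{2}^{(2)} − T_{1}^{(1)}| = 0.2243841 ≥ 0.05
|T_{3}^{(3)} − T_{2}^{(2)}| = 0.0133210 < 0.05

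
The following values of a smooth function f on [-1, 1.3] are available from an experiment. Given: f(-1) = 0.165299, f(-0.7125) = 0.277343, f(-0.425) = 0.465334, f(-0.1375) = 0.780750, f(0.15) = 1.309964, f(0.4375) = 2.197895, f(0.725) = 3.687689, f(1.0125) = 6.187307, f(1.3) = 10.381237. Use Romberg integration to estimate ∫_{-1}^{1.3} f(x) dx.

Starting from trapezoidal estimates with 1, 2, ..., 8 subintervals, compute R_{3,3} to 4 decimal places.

R_{0,0} (trapezoid, 1 panel, h=2.3000): 12.128516
R_{1,0} (trapezoid, 2 panels, h=1.1500): 7.570717
R_{2,0} (trapezoid, 4 panels, h=0.5750): 6.173347
R_{3,0} (trapezoid, 8 panels, h=0.2875): 5.801621
R_{1,1} = 7.570717 + (7.570717 − 12.128516)/3 = 6.051451
R_{2,1} = 6.173347 + (6.173347 − 7.570717)/3 = 5.707557
R_{3,1} = 5.801621 + (5.801621 − 6.173347)/3 = 5.677712
R_{2,2} = 5.707557 + (5.707557 − 6.051451)/15 = 5.684631
R_{3,2} = 5.677712 + (5.677712 − 5.707557)/15 = 5.675722
R_{3,3} = 5.675722 + (5.675722 − 5.684631)/63 = 5.675581

5.6756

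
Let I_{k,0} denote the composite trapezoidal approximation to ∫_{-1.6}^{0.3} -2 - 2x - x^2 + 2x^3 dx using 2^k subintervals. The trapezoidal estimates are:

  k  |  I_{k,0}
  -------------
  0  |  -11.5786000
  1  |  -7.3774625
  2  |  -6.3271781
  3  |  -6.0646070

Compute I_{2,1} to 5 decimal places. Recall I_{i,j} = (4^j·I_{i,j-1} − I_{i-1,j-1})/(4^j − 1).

-5.97708

I_{2,1} = -6.3271781 + (-6.3271781 − (-7.3774625))/3 = -5.9770833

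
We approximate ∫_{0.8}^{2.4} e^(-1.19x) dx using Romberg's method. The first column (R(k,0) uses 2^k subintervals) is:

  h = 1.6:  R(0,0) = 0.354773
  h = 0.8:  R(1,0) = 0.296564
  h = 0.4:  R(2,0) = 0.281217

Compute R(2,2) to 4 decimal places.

0.2760

Richardson extrapolation on the trapezoidal column (denominator 4−1=3):
R(1,1) = (4·0.296564 − 0.354773) / 3 = 0.277161
R(2,1) = (4·0.281217 − 0.296564) / 3 = 0.276101
R(2,2) = 0.276101 + (0.276101 − 0.277161)/15 = 0.276030
(Column j=1 coincides with Simpson's rule on the same nodes.)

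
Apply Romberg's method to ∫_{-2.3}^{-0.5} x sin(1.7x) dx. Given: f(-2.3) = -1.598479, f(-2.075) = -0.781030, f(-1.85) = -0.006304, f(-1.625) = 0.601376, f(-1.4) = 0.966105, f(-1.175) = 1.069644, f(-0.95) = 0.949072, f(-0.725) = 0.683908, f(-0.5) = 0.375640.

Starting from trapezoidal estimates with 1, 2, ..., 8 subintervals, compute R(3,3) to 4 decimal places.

0.6665

R(0,0) (trapezoid, 1 panel, h=1.8000): -1.100555
R(1,0) (trapezoid, 2 panels, h=0.9000): 0.319217
R(2,0) (trapezoid, 4 panels, h=0.4500): 0.583854
R(3,0) (trapezoid, 8 panels, h=0.2250): 0.646054
R(1,1) = 0.319217 + (0.319217 − (-1.100555))/3 = 0.792474
R(2,1) = 0.583854 + (0.583854 − 0.319217)/3 = 0.672066
R(3,1) = 0.646054 + (0.646054 − 0.583854)/3 = 0.666787
R(2,2) = 0.672066 + (0.672066 − 0.792474)/15 = 0.664039
R(3,2) = 0.666787 + (0.666787 − 0.672066)/15 = 0.666435
R(3,3) = 0.666435 + (0.666435 − 0.664039)/63 = 0.666473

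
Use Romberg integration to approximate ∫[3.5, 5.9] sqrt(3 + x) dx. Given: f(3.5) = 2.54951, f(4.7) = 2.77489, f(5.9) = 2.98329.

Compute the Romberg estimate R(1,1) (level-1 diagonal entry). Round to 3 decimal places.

6.653

R(0,0) (trapezoid, 1 panel, h=2.4000): 6.63936
R(1,0) (trapezoid, 2 panels, h=1.2000): 6.64955
R(1,1) = 6.64955 + (6.64955 − 6.63936)/3 = 6.65295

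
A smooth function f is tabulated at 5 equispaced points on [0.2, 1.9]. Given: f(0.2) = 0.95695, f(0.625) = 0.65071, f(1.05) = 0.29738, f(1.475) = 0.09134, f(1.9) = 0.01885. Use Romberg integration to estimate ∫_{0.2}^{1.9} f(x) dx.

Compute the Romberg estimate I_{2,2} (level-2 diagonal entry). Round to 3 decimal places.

I_{0,0} (trapezoid, 1 panel, h=1.7000): 0.82943
I_{1,0} (trapezoid, 2 panels, h=0.8500): 0.66749
I_{2,0} (trapezoid, 4 panels, h=0.4250): 0.64912
I_{1,1} = 0.66749 + (0.66749 − 0.82943)/3 = 0.61351
I_{2,1} = 0.64912 + (0.64912 − 0.66749)/3 = 0.64300
I_{2,2} = 0.64300 + (0.64300 − 0.61351)/15 = 0.64497

0.645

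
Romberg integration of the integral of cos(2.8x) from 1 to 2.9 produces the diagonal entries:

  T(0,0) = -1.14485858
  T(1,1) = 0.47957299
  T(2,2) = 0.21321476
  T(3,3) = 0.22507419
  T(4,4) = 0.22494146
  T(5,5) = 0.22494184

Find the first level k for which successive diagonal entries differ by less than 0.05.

k = 3

|T(1,1) − T(0,0)| = 1.62443157 ≥ 0.05
|T(2,2) − T(1,1)| = 0.26635823 ≥ 0.05
|T(3,3) − T(2,2)| = 0.01185943 < 0.05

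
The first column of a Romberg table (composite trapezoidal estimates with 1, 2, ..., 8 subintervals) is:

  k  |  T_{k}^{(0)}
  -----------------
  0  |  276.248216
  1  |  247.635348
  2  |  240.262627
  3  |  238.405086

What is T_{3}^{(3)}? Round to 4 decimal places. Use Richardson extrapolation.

237.7846

Richardson extrapolation on the trapezoidal column (denominator 4−1=3):
T_{1}^{(1)} = (4·247.635348 − 276.248216) / 3 = 238.097725
T_{2}^{(1)} = 240.262627 + (240.262627 − 247.635348)/3 = 237.805053
T_{3}^{(1)} = (4·238.405086 − 240.262627) / 3 = 237.785906
T_{2}^{(2)} = 237.805053 + (237.805053 − 238.097725)/15 = 237.785542
T_{3}^{(2)} = (16·237.785906 − 237.805053) / 15 = 237.784630
T_{3}^{(3)} = (64·237.784630 − 237.785542) / 63 = 237.784616
(Column j=1 coincides with Simpson's rule on the same nodes.)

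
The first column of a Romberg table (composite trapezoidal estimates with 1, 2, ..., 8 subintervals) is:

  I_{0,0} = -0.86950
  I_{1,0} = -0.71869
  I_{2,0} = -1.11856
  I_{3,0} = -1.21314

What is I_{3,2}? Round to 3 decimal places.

Richardson extrapolation on the trapezoidal column (denominator 4−1=3):
I_{2,1} = (4·(-1.11856) − (-0.71869)) / 3 = -1.25185
I_{3,1} = -1.21314 + (-1.21314 − (-1.11856))/3 = -1.24467
I_{3,2} = -1.24467 + (-1.24467 − (-1.25185))/15 = -1.24419
(Column j=1 coincides with Simpson's rule on the same nodes.)

-1.244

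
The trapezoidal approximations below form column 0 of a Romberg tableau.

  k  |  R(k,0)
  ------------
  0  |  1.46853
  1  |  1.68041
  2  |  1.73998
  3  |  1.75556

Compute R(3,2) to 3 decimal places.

R(2,1) = 1.73998 + (1.73998 − 1.68041)/3 = 1.75984
R(3,1) = (4·1.75556 − 1.73998) / 3 = 1.76075
R(3,2) = 1.76075 + (1.76075 − 1.75984)/15 = 1.76081

1.761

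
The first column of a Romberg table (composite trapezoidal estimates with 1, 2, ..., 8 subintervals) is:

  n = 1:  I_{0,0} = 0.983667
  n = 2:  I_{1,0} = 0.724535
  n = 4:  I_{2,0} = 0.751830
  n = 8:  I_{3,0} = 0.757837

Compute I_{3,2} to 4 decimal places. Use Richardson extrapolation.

Richardson extrapolation on the trapezoidal column (denominator 4−1=3):
I_{2,1} = 0.751830 + (0.751830 − 0.724535)/3 = 0.760928
I_{3,1} = (4·0.757837 − 0.751830) / 3 = 0.759839
I_{3,2} = (16·0.759839 − 0.760928) / 15 = 0.759766

0.7598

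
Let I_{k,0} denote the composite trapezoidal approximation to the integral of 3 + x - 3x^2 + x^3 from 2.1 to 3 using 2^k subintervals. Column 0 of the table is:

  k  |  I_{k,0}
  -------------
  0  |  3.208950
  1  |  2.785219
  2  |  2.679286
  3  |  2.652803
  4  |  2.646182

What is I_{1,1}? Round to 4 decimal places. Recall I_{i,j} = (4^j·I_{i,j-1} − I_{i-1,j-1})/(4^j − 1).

I_{1,1} = 2.785219 + (2.785219 − 3.208950)/3 = 2.643975
(Column j=1 coincides with Simpson's rule on the same nodes.)

2.6440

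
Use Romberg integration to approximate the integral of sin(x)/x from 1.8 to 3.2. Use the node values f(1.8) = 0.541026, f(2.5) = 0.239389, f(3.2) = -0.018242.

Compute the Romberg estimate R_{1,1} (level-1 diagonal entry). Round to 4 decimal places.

0.3454

R_{0,0} (trapezoid, 1 panel, h=1.4000): 0.365949
R_{1,0} (trapezoid, 2 panels, h=0.7000): 0.350547
R_{1,1} = 0.350547 + (0.350547 − 0.365949)/3 = 0.345413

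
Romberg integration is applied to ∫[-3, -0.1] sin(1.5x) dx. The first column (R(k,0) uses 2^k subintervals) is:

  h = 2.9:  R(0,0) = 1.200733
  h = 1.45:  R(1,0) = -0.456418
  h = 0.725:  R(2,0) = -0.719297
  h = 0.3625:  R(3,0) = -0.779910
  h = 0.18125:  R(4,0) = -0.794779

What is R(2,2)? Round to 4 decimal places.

-0.7935

R(1,1) = (4·(-0.456418) − 1.200733) / 3 = -1.008802
R(2,1) = -0.719297 + (-0.719297 − (-0.456418))/3 = -0.806923
R(2,2) = (16·(-0.806923) − (-1.008802)) / 15 = -0.793464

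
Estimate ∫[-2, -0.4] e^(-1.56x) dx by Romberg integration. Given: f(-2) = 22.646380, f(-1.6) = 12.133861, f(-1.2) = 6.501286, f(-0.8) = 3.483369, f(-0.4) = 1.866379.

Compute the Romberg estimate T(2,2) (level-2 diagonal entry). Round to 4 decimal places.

13.3219

T(0,0) (trapezoid, 1 panel, h=1.6000): 19.610207
T(1,0) (trapezoid, 2 panels, h=0.8000): 15.006132
T(2,0) (trapezoid, 4 panels, h=0.4000): 13.749958
T(1,1) = 15.006132 + (15.006132 − 19.610207)/3 = 13.471440
T(2,1) = 13.749958 + (13.749958 − 15.006132)/3 = 13.331233
T(2,2) = 13.331233 + (13.331233 − 13.471440)/15 = 13.321886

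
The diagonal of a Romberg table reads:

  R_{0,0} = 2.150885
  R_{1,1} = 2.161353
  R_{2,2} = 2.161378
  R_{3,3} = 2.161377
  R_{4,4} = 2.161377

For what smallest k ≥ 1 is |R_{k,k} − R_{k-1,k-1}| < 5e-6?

k = 3

|R_{1,1} − R_{0,0}| = 0.010468 ≥ 5e-6
|R_{2,2} − R_{1,1}| = 0.000025 ≥ 5e-6
|R_{3,3} − R_{2,2}| = 0.000001 < 5e-6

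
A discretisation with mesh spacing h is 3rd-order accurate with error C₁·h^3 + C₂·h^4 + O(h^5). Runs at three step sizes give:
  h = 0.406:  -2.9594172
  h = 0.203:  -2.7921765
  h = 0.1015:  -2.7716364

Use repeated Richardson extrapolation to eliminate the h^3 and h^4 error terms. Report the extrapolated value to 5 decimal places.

First eliminate the h^3 term (factor 2^3 = 8):
  B₁ = (8·(-2.7921765) − (-2.9594172))/7 = -2.7682850
  B₂ = (8·(-2.7716364) − (-2.7921765))/7 = -2.7687021
Then eliminate the h^4 term (factor 2^4 = 16):
  (16·(-2.7687021) − (-2.7682850))/15 = -2.7687299

-2.76873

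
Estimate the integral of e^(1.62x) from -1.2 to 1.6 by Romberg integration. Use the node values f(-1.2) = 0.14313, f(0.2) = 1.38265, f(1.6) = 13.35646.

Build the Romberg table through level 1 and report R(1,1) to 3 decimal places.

8.881

R(0,0) (trapezoid, 1 panel, h=2.8000): 18.89943
R(1,0) (trapezoid, 2 panels, h=1.4000): 11.38542
R(1,1) = 11.38542 + (11.38542 − 18.89943)/3 = 8.88075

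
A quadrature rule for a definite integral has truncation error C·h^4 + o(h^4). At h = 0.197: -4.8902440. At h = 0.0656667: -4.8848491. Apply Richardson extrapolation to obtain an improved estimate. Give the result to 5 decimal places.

-4.88478

The leading error scales as h^4; refining by a factor of 3 reduces it by 3^4 = 81.
Extrapolated value = (81·A(h/3) − A(h)) / (81 − 1)
= (81·(-4.8848491) − (-4.8902440)) / 80
= -390.7825331 / 80 = -4.8847817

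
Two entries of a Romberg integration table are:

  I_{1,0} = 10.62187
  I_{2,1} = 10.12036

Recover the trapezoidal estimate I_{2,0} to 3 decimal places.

From I_{2,1} = (4·I_{2,0} − I_{1,0})/3, solve for I_{2,0}:
4·I_{2,0} = 3·10.12036 + 10.62187 = 40.98295
I_{2,0} = 10.24574

10.246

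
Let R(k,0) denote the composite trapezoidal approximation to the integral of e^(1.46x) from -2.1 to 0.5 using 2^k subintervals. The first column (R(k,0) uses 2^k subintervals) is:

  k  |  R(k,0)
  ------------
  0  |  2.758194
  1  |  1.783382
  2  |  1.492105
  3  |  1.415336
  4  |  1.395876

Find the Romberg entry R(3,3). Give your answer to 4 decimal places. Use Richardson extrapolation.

1.3894

Richardson extrapolation on the trapezoidal column (denominator 4−1=3):
R(1,1) = (4·1.783382 − 2.758194) / 3 = 1.458445
R(2,1) = 1.492105 + (1.492105 − 1.783382)/3 = 1.395013
R(3,1) = (4·1.415336 − 1.492105) / 3 = 1.389746
R(2,2) = (16·1.395013 − 1.458445) / 15 = 1.390784
R(3,2) = 1.389746 + (1.389746 − 1.395013)/15 = 1.389395
R(3,3) = (64·1.389395 − 1.390784) / 63 = 1.389373
(Column j=1 coincides with Simpson's rule on the same nodes.)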